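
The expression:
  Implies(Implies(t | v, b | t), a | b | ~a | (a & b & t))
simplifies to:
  True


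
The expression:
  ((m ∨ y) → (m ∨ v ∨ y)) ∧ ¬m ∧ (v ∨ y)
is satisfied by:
  {y: True, v: True, m: False}
  {y: True, v: False, m: False}
  {v: True, y: False, m: False}


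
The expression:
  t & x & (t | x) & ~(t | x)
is never true.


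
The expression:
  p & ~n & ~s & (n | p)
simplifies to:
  p & ~n & ~s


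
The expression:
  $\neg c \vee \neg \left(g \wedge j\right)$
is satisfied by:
  {g: False, c: False, j: False}
  {j: True, g: False, c: False}
  {c: True, g: False, j: False}
  {j: True, c: True, g: False}
  {g: True, j: False, c: False}
  {j: True, g: True, c: False}
  {c: True, g: True, j: False}


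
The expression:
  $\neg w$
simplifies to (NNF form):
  $\neg w$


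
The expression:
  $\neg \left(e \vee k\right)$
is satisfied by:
  {e: False, k: False}


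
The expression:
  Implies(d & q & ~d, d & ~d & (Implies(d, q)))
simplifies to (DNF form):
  True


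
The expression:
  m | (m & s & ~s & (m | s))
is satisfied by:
  {m: True}


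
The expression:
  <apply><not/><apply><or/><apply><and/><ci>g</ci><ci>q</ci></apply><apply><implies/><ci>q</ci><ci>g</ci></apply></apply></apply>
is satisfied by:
  {q: True, g: False}


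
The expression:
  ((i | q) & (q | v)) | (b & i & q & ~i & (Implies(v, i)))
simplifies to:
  q | (i & v)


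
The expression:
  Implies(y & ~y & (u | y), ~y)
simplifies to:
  True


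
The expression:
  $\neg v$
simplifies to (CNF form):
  $\neg v$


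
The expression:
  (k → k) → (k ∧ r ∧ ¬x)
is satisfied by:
  {r: True, k: True, x: False}


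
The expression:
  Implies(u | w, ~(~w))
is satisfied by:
  {w: True, u: False}
  {u: False, w: False}
  {u: True, w: True}


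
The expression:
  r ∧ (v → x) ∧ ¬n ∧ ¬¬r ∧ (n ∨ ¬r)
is never true.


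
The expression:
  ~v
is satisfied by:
  {v: False}


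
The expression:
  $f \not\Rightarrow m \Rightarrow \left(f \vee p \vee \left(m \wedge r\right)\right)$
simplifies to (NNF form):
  $\text{True}$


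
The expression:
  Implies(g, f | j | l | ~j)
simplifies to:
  True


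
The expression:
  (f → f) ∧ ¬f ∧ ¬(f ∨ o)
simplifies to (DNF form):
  ¬f ∧ ¬o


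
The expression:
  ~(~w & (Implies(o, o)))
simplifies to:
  w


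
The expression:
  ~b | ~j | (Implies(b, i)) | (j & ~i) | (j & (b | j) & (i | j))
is always true.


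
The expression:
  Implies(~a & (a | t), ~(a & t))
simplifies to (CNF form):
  True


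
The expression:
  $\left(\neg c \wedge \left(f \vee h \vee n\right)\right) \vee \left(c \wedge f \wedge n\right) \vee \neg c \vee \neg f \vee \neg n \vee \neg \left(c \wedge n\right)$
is always true.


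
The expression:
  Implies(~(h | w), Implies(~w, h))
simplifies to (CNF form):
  h | w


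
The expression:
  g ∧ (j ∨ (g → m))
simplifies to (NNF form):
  g ∧ (j ∨ m)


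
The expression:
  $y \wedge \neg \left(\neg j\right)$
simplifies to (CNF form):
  $j \wedge y$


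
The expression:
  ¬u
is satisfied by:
  {u: False}


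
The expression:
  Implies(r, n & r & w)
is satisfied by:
  {n: True, w: True, r: False}
  {n: True, w: False, r: False}
  {w: True, n: False, r: False}
  {n: False, w: False, r: False}
  {r: True, n: True, w: True}


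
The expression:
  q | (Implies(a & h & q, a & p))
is always true.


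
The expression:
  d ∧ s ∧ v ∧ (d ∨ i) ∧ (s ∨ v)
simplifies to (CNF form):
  d ∧ s ∧ v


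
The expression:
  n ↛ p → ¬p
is always true.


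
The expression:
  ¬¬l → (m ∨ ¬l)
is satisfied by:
  {m: True, l: False}
  {l: False, m: False}
  {l: True, m: True}


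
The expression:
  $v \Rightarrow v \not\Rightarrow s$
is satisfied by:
  {s: False, v: False}
  {v: True, s: False}
  {s: True, v: False}


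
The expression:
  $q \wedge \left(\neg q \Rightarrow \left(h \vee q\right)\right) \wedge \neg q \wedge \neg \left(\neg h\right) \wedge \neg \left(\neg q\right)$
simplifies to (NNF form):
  $\text{False}$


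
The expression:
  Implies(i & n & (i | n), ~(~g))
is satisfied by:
  {g: True, n: False, i: False}
  {g: False, n: False, i: False}
  {i: True, g: True, n: False}
  {i: True, g: False, n: False}
  {n: True, g: True, i: False}
  {n: True, g: False, i: False}
  {n: True, i: True, g: True}


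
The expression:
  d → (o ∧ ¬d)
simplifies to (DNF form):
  ¬d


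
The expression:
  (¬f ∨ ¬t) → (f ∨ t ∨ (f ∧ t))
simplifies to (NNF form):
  f ∨ t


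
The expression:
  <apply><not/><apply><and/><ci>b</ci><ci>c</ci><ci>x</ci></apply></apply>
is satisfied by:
  {c: False, x: False, b: False}
  {b: True, c: False, x: False}
  {x: True, c: False, b: False}
  {b: True, x: True, c: False}
  {c: True, b: False, x: False}
  {b: True, c: True, x: False}
  {x: True, c: True, b: False}


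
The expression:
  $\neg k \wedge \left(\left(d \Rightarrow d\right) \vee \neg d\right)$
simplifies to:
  $\neg k$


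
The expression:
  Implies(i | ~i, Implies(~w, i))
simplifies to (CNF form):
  i | w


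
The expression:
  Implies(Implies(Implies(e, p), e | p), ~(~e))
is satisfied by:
  {e: True, p: False}
  {p: False, e: False}
  {p: True, e: True}


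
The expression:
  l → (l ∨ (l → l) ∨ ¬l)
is always true.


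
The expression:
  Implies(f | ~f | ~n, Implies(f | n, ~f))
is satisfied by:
  {f: False}


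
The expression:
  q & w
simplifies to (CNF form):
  q & w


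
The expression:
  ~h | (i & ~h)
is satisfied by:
  {h: False}


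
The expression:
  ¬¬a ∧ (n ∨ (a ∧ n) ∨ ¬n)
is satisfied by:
  {a: True}


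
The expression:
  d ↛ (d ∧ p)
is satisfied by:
  {d: True, p: False}


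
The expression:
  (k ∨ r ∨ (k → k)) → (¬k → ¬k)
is always true.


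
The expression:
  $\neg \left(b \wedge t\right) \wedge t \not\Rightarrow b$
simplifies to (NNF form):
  $t \wedge \neg b$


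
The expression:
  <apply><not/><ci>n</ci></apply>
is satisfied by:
  {n: False}


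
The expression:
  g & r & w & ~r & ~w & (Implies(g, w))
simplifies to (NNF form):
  False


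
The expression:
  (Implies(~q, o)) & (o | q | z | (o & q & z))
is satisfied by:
  {q: True, o: True}
  {q: True, o: False}
  {o: True, q: False}


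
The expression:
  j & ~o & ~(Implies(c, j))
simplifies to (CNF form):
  False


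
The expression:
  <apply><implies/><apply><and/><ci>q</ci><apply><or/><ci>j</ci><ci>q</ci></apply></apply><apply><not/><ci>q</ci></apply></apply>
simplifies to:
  <apply><not/><ci>q</ci></apply>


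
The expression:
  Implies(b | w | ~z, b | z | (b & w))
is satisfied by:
  {b: True, z: True}
  {b: True, z: False}
  {z: True, b: False}


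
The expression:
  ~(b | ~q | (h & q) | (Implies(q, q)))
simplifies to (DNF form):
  False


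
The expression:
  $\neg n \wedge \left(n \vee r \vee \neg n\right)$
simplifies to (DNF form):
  $\neg n$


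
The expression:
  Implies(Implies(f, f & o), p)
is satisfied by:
  {p: True, f: True, o: False}
  {p: True, o: False, f: False}
  {p: True, f: True, o: True}
  {p: True, o: True, f: False}
  {f: True, o: False, p: False}


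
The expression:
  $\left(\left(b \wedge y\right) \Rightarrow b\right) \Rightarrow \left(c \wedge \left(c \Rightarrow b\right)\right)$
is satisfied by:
  {c: True, b: True}


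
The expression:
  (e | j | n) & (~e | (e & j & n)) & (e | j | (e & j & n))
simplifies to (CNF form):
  j & (n | ~e)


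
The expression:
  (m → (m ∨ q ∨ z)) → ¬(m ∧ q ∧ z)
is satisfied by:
  {m: False, q: False, z: False}
  {z: True, m: False, q: False}
  {q: True, m: False, z: False}
  {z: True, q: True, m: False}
  {m: True, z: False, q: False}
  {z: True, m: True, q: False}
  {q: True, m: True, z: False}


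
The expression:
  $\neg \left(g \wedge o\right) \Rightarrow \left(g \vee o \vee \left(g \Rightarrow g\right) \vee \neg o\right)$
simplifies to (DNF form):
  $\text{True}$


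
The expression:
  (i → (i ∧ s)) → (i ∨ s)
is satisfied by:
  {i: True, s: True}
  {i: True, s: False}
  {s: True, i: False}


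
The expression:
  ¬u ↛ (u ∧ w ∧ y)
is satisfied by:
  {u: False}


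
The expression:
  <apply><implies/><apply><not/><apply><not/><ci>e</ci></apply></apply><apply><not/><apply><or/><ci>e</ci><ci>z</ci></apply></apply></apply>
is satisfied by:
  {e: False}


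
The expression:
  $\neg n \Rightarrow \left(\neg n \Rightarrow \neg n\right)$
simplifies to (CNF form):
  $\text{True}$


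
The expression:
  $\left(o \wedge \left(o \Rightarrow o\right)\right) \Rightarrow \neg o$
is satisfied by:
  {o: False}


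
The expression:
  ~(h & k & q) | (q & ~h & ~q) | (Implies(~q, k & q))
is always true.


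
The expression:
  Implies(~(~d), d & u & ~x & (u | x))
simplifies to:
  ~d | (u & ~x)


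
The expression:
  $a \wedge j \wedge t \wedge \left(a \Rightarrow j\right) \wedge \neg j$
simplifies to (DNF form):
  $\text{False}$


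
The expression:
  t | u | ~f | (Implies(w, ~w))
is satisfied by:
  {t: True, u: True, w: False, f: False}
  {t: True, w: False, u: False, f: False}
  {u: True, t: False, w: False, f: False}
  {t: False, w: False, u: False, f: False}
  {f: True, t: True, u: True, w: False}
  {f: True, t: True, w: False, u: False}
  {f: True, u: True, t: False, w: False}
  {f: True, t: False, w: False, u: False}
  {t: True, w: True, u: True, f: False}
  {t: True, w: True, f: False, u: False}
  {w: True, u: True, f: False, t: False}
  {w: True, f: False, u: False, t: False}
  {t: True, w: True, f: True, u: True}
  {t: True, w: True, f: True, u: False}
  {w: True, f: True, u: True, t: False}


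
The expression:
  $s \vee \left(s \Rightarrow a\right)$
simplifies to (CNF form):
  $\text{True}$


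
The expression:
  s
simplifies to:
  s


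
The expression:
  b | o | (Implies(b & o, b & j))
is always true.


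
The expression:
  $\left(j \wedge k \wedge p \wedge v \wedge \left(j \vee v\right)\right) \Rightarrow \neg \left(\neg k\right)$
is always true.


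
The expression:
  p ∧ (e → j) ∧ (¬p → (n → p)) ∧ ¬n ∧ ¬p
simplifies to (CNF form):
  False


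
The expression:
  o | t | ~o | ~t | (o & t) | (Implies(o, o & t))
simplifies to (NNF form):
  True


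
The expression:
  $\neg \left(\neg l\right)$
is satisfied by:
  {l: True}


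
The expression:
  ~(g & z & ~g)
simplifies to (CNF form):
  True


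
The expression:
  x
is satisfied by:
  {x: True}


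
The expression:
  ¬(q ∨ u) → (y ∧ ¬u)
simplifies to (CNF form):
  q ∨ u ∨ y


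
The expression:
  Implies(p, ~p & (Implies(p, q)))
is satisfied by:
  {p: False}


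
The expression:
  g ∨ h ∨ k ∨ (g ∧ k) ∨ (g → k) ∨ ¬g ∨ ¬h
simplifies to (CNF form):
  True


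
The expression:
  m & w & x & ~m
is never true.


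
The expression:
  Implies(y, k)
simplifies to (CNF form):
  k | ~y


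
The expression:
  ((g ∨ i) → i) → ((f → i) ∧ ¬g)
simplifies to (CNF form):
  (g ∨ ¬g) ∧ (¬g ∨ ¬i) ∧ (g ∨ i ∨ ¬f) ∧ (g ∨ i ∨ ¬g) ∧ (g ∨ ¬f ∨ ¬g) ∧ (i ∨ ¬f ∨ ¬i) ∧ (i ∨ ¬g ∨ ¬i) ∧ (¬f ∨ ¬g ∨ ¬i)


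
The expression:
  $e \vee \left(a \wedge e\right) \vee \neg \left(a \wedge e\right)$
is always true.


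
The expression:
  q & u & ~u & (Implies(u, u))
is never true.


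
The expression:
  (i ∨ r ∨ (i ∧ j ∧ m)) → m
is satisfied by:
  {m: True, i: False, r: False}
  {r: True, m: True, i: False}
  {m: True, i: True, r: False}
  {r: True, m: True, i: True}
  {r: False, i: False, m: False}


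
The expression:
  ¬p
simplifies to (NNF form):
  ¬p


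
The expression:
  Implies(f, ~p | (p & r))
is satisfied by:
  {r: True, p: False, f: False}
  {p: False, f: False, r: False}
  {f: True, r: True, p: False}
  {f: True, p: False, r: False}
  {r: True, p: True, f: False}
  {p: True, r: False, f: False}
  {f: True, p: True, r: True}


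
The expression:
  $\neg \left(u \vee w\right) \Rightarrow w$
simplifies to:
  $u \vee w$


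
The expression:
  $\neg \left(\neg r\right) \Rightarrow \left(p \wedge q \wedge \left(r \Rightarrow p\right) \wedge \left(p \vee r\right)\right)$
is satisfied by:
  {q: True, p: True, r: False}
  {q: True, p: False, r: False}
  {p: True, q: False, r: False}
  {q: False, p: False, r: False}
  {r: True, q: True, p: True}


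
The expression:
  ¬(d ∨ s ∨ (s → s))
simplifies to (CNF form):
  False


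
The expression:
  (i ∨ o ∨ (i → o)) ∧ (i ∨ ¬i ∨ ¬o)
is always true.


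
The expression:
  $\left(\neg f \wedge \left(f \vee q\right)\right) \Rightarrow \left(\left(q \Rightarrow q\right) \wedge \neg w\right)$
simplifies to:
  $f \vee \neg q \vee \neg w$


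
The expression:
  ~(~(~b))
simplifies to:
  ~b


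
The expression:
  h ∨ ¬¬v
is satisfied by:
  {v: True, h: True}
  {v: True, h: False}
  {h: True, v: False}


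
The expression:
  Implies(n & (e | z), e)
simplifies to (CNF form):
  e | ~n | ~z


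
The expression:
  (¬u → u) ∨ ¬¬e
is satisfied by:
  {e: True, u: True}
  {e: True, u: False}
  {u: True, e: False}


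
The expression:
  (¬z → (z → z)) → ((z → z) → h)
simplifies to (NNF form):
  h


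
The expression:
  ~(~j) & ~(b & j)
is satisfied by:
  {j: True, b: False}


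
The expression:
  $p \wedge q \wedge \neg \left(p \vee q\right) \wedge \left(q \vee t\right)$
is never true.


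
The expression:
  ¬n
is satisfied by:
  {n: False}


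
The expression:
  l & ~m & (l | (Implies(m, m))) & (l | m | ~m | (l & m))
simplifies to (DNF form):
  l & ~m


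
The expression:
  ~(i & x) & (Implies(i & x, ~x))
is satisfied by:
  {x: False, i: False}
  {i: True, x: False}
  {x: True, i: False}


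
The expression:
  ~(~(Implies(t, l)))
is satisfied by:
  {l: True, t: False}
  {t: False, l: False}
  {t: True, l: True}


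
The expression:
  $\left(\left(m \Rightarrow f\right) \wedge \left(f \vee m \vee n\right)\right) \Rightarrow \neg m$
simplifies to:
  $\neg f \vee \neg m$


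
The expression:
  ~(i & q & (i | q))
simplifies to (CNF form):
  ~i | ~q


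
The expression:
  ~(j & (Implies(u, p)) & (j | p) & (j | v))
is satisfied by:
  {u: True, j: False, p: False}
  {u: False, j: False, p: False}
  {p: True, u: True, j: False}
  {p: True, u: False, j: False}
  {j: True, u: True, p: False}


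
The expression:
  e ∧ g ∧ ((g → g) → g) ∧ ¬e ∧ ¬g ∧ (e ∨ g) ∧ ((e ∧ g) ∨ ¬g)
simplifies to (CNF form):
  False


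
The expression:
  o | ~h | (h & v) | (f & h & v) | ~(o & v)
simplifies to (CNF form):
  True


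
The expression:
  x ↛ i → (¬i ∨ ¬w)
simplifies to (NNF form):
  True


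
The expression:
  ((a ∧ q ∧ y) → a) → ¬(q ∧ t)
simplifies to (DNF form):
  ¬q ∨ ¬t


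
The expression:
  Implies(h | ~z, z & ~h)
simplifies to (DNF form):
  z & ~h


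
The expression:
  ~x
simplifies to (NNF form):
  ~x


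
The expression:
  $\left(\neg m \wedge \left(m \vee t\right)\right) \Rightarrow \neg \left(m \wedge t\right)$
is always true.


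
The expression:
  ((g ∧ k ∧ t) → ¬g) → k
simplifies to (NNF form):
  k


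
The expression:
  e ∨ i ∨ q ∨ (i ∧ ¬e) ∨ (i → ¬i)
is always true.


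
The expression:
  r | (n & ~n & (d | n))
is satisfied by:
  {r: True}


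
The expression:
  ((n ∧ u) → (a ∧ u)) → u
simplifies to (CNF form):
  u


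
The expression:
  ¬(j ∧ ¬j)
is always true.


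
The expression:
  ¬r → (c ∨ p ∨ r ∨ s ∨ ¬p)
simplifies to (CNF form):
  True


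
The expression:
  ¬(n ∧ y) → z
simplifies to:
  z ∨ (n ∧ y)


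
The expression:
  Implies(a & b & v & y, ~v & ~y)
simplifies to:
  ~a | ~b | ~v | ~y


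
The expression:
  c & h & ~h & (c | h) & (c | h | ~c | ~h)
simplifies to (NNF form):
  False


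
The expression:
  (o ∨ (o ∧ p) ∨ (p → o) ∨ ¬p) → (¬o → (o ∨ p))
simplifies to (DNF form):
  o ∨ p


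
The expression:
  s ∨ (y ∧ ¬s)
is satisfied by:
  {y: True, s: True}
  {y: True, s: False}
  {s: True, y: False}


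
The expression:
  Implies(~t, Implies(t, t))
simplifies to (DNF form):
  True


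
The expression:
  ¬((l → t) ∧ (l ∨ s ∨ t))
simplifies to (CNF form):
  ¬t ∧ (l ∨ ¬s)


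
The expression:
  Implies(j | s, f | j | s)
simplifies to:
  True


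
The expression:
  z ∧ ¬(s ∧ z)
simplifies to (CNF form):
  z ∧ ¬s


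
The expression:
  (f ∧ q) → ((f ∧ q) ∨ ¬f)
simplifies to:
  True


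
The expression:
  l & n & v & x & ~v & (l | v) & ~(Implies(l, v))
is never true.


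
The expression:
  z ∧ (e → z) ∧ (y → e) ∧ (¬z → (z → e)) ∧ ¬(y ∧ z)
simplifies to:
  z ∧ ¬y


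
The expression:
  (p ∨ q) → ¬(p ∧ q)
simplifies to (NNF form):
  ¬p ∨ ¬q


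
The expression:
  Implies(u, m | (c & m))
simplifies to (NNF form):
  m | ~u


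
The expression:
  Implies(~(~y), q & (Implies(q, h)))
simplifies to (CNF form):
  (h | ~y) & (q | ~y)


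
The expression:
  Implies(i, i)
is always true.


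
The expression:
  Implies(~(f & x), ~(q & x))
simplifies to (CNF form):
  f | ~q | ~x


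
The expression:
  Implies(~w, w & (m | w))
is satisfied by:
  {w: True}


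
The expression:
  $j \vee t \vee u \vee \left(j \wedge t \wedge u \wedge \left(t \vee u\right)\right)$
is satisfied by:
  {t: True, u: True, j: True}
  {t: True, u: True, j: False}
  {t: True, j: True, u: False}
  {t: True, j: False, u: False}
  {u: True, j: True, t: False}
  {u: True, j: False, t: False}
  {j: True, u: False, t: False}


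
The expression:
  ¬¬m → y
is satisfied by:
  {y: True, m: False}
  {m: False, y: False}
  {m: True, y: True}


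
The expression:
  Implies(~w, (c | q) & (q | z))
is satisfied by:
  {q: True, z: True, w: True, c: True}
  {q: True, z: True, w: True, c: False}
  {q: True, w: True, c: True, z: False}
  {q: True, w: True, c: False, z: False}
  {q: True, z: True, c: True, w: False}
  {q: True, z: True, c: False, w: False}
  {q: True, c: True, w: False, z: False}
  {q: True, c: False, w: False, z: False}
  {z: True, w: True, c: True, q: False}
  {z: True, w: True, c: False, q: False}
  {w: True, c: True, q: False, z: False}
  {w: True, q: False, c: False, z: False}
  {z: True, c: True, q: False, w: False}


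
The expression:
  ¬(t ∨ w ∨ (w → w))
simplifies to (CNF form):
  False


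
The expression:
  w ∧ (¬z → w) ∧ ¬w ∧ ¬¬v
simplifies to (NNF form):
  False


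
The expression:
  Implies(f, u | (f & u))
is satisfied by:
  {u: True, f: False}
  {f: False, u: False}
  {f: True, u: True}


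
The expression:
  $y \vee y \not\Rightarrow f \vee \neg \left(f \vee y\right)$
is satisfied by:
  {y: True, f: False}
  {f: False, y: False}
  {f: True, y: True}


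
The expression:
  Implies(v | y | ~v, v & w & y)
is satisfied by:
  {w: True, y: True, v: True}


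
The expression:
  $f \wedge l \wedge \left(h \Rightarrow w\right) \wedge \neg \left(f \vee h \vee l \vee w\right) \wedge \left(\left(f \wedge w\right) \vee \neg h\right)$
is never true.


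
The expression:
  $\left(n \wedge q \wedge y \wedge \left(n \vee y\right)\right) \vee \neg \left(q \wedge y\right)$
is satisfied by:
  {n: True, q: False, y: False}
  {q: False, y: False, n: False}
  {n: True, y: True, q: False}
  {y: True, q: False, n: False}
  {n: True, q: True, y: False}
  {q: True, n: False, y: False}
  {n: True, y: True, q: True}


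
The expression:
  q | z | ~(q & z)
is always true.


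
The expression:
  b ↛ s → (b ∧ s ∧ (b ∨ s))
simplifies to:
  s ∨ ¬b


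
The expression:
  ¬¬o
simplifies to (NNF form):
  o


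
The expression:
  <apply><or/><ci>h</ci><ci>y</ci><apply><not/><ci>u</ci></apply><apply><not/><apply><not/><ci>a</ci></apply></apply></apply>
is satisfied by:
  {a: True, y: True, h: True, u: False}
  {a: True, y: True, u: False, h: False}
  {a: True, h: True, u: False, y: False}
  {a: True, u: False, h: False, y: False}
  {y: True, h: True, u: False, a: False}
  {y: True, u: False, h: False, a: False}
  {h: True, y: False, u: False, a: False}
  {y: False, u: False, h: False, a: False}
  {y: True, a: True, u: True, h: True}
  {y: True, a: True, u: True, h: False}
  {a: True, u: True, h: True, y: False}
  {a: True, u: True, y: False, h: False}
  {h: True, u: True, y: True, a: False}
  {u: True, y: True, a: False, h: False}
  {u: True, h: True, a: False, y: False}


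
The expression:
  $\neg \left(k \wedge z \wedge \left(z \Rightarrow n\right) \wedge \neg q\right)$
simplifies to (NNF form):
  $q \vee \neg k \vee \neg n \vee \neg z$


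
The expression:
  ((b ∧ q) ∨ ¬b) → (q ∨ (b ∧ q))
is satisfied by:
  {b: True, q: True}
  {b: True, q: False}
  {q: True, b: False}


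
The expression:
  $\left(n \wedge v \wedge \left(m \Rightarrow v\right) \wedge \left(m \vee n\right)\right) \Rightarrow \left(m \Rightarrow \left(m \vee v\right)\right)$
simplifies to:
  $\text{True}$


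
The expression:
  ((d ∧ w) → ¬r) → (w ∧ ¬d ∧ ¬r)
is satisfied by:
  {w: True, d: False, r: False}
  {r: True, d: True, w: True}


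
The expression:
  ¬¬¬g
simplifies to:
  ¬g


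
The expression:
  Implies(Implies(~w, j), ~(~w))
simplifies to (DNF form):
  w | ~j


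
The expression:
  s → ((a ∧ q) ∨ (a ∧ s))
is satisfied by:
  {a: True, s: False}
  {s: False, a: False}
  {s: True, a: True}


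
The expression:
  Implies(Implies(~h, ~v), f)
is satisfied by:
  {v: True, f: True, h: False}
  {f: True, h: False, v: False}
  {v: True, f: True, h: True}
  {f: True, h: True, v: False}
  {v: True, h: False, f: False}


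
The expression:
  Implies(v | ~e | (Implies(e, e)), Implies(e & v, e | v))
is always true.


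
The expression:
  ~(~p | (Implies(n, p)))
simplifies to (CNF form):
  False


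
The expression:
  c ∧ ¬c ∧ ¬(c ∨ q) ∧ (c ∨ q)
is never true.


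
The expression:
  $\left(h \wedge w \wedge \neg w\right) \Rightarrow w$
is always true.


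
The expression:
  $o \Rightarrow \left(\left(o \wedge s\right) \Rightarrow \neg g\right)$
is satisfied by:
  {s: False, o: False, g: False}
  {g: True, s: False, o: False}
  {o: True, s: False, g: False}
  {g: True, o: True, s: False}
  {s: True, g: False, o: False}
  {g: True, s: True, o: False}
  {o: True, s: True, g: False}


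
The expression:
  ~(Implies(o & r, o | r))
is never true.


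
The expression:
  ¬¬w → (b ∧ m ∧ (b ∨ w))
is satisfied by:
  {m: True, b: True, w: False}
  {m: True, b: False, w: False}
  {b: True, m: False, w: False}
  {m: False, b: False, w: False}
  {m: True, w: True, b: True}


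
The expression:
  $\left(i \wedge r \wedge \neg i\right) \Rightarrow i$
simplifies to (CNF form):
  $\text{True}$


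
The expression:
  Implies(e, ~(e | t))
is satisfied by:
  {e: False}


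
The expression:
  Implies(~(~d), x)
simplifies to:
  x | ~d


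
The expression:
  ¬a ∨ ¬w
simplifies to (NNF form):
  ¬a ∨ ¬w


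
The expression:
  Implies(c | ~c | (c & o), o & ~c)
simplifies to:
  o & ~c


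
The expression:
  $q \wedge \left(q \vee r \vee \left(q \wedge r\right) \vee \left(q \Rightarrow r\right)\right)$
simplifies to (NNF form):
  $q$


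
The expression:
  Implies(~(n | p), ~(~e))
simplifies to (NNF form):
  e | n | p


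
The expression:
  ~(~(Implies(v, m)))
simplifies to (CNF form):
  m | ~v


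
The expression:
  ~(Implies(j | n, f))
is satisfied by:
  {n: True, j: True, f: False}
  {n: True, f: False, j: False}
  {j: True, f: False, n: False}


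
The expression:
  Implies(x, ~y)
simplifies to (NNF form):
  ~x | ~y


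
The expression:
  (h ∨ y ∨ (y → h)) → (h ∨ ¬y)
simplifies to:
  h ∨ ¬y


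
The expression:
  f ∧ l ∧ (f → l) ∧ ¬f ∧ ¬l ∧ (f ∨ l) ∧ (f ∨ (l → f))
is never true.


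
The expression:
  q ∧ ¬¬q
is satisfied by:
  {q: True}


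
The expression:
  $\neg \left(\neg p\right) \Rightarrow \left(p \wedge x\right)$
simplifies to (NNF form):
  $x \vee \neg p$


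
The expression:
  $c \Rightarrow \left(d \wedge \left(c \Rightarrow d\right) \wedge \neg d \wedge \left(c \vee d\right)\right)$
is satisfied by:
  {c: False}


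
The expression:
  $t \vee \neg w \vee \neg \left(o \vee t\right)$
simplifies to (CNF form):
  $t \vee \neg o \vee \neg w$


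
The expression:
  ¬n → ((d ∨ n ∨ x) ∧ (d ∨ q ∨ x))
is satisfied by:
  {n: True, x: True, d: True}
  {n: True, x: True, d: False}
  {n: True, d: True, x: False}
  {n: True, d: False, x: False}
  {x: True, d: True, n: False}
  {x: True, d: False, n: False}
  {d: True, x: False, n: False}


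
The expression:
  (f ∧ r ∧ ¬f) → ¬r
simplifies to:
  True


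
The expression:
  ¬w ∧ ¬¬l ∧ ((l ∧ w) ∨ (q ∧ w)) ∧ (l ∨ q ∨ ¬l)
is never true.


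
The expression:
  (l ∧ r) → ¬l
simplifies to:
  ¬l ∨ ¬r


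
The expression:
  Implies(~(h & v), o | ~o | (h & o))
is always true.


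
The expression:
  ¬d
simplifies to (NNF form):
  ¬d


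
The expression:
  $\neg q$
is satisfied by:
  {q: False}


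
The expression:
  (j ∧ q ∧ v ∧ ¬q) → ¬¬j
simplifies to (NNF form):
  True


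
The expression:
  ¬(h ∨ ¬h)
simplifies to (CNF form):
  False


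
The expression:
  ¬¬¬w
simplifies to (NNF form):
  ¬w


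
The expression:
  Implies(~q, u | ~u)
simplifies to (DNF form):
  True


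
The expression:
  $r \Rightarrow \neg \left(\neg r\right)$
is always true.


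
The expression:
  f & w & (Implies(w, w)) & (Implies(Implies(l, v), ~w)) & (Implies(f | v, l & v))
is never true.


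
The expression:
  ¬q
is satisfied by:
  {q: False}


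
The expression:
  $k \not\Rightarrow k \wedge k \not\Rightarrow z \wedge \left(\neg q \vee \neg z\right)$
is never true.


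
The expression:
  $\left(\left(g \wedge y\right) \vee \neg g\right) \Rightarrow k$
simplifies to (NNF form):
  $k \vee \left(g \wedge \neg y\right)$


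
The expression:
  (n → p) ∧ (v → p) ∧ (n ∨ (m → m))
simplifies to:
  p ∨ (¬n ∧ ¬v)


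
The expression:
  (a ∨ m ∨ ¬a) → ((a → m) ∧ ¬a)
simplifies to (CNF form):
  ¬a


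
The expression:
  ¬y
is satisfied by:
  {y: False}


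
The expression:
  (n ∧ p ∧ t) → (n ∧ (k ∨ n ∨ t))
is always true.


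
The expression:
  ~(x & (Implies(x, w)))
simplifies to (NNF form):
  ~w | ~x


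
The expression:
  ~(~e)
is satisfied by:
  {e: True}


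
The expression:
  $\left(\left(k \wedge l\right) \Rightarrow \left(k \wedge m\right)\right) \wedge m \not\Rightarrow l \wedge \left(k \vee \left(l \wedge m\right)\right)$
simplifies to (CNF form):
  $k \wedge m \wedge \neg l$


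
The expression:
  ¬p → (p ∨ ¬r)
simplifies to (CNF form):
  p ∨ ¬r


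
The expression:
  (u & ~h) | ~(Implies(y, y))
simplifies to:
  u & ~h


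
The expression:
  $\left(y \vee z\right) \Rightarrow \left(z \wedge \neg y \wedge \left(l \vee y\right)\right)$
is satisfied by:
  {l: True, y: False, z: False}
  {y: False, z: False, l: False}
  {z: True, l: True, y: False}


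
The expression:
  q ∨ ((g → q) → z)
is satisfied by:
  {q: True, z: True, g: True}
  {q: True, z: True, g: False}
  {q: True, g: True, z: False}
  {q: True, g: False, z: False}
  {z: True, g: True, q: False}
  {z: True, g: False, q: False}
  {g: True, z: False, q: False}


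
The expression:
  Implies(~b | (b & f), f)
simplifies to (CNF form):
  b | f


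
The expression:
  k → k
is always true.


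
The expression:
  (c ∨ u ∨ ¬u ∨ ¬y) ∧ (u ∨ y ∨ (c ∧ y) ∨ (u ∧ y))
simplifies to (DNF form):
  u ∨ y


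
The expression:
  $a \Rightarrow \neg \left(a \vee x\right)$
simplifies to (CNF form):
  $\neg a$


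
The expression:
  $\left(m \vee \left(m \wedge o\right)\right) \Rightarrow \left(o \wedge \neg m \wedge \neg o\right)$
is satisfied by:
  {m: False}


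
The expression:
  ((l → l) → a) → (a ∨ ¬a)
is always true.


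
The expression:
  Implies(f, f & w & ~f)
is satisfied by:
  {f: False}


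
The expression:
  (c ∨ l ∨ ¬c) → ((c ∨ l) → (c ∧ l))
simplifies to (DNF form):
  (c ∧ l) ∨ (¬c ∧ ¬l)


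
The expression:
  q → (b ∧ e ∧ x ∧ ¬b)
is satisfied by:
  {q: False}


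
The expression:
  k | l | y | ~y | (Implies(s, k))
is always true.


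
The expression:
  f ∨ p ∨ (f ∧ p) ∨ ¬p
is always true.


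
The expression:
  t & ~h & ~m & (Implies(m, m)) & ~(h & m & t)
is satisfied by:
  {t: True, h: False, m: False}


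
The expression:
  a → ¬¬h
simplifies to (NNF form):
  h ∨ ¬a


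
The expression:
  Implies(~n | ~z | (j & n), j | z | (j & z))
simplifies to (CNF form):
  j | z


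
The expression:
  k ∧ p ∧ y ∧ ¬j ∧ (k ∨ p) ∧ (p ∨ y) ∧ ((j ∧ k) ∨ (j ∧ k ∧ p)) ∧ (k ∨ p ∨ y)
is never true.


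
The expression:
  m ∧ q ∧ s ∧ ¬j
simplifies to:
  m ∧ q ∧ s ∧ ¬j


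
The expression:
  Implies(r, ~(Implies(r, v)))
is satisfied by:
  {v: False, r: False}
  {r: True, v: False}
  {v: True, r: False}


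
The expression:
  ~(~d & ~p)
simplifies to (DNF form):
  d | p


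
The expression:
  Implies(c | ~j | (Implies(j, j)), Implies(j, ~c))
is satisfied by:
  {c: False, j: False}
  {j: True, c: False}
  {c: True, j: False}


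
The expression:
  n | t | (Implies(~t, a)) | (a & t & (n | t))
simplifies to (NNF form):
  a | n | t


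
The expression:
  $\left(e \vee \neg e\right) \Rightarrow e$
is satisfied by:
  {e: True}


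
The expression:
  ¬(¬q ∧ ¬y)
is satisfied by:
  {y: True, q: True}
  {y: True, q: False}
  {q: True, y: False}


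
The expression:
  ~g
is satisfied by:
  {g: False}


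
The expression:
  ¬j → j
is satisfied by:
  {j: True}


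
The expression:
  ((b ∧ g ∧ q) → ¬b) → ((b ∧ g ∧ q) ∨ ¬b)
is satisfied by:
  {q: True, g: True, b: False}
  {q: True, g: False, b: False}
  {g: True, q: False, b: False}
  {q: False, g: False, b: False}
  {b: True, q: True, g: True}


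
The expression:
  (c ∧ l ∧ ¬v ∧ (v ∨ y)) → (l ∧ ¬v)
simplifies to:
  True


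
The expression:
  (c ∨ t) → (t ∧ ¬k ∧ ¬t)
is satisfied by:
  {t: False, c: False}


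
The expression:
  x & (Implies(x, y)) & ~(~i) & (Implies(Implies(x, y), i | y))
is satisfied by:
  {i: True, x: True, y: True}


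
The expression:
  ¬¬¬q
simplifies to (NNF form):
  ¬q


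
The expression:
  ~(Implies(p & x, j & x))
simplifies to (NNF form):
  p & x & ~j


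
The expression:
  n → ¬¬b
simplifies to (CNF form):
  b ∨ ¬n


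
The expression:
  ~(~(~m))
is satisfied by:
  {m: False}


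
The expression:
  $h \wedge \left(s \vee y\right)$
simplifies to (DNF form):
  $\left(h \wedge s\right) \vee \left(h \wedge y\right)$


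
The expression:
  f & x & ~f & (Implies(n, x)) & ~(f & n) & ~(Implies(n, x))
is never true.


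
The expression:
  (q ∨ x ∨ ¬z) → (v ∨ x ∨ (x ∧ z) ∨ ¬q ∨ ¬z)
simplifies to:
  v ∨ x ∨ ¬q ∨ ¬z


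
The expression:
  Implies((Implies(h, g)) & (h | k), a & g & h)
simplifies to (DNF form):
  (a & h) | (h & ~g) | (~h & ~k)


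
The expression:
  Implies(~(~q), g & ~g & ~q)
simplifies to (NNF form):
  ~q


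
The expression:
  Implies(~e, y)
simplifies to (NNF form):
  e | y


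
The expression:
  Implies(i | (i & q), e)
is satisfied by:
  {e: True, i: False}
  {i: False, e: False}
  {i: True, e: True}


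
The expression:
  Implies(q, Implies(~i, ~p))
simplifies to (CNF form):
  i | ~p | ~q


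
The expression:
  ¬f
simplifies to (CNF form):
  ¬f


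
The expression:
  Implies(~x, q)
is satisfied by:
  {x: True, q: True}
  {x: True, q: False}
  {q: True, x: False}


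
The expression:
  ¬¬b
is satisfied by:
  {b: True}


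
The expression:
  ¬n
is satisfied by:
  {n: False}


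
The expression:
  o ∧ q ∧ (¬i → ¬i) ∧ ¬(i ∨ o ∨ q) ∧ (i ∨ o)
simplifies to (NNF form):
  False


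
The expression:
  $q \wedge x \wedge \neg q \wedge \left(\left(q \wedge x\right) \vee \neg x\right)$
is never true.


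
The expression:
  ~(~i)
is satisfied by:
  {i: True}


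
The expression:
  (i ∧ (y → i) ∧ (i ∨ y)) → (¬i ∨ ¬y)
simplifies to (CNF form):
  ¬i ∨ ¬y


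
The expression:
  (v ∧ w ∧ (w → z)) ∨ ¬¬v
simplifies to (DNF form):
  v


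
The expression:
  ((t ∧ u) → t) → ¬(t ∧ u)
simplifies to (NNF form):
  ¬t ∨ ¬u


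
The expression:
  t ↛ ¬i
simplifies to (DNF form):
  i ∧ t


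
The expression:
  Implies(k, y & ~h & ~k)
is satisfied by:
  {k: False}


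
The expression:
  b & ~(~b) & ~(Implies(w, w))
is never true.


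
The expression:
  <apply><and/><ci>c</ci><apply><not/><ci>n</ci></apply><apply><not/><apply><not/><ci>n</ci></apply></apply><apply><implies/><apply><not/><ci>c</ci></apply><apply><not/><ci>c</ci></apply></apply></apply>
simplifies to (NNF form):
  <false/>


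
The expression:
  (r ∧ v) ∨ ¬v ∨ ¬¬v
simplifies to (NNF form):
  True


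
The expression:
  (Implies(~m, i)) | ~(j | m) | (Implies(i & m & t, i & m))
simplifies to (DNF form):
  True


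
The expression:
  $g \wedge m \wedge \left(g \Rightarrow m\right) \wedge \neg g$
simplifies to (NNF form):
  $\text{False}$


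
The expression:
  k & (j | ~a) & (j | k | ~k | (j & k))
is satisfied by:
  {j: True, k: True, a: False}
  {k: True, a: False, j: False}
  {a: True, j: True, k: True}


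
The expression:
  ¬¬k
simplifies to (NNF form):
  k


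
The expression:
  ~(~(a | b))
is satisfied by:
  {a: True, b: True}
  {a: True, b: False}
  {b: True, a: False}


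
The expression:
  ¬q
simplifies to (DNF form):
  ¬q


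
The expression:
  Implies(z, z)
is always true.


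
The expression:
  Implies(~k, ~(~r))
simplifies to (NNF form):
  k | r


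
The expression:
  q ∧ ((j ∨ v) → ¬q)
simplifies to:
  q ∧ ¬j ∧ ¬v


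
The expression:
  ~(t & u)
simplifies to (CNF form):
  ~t | ~u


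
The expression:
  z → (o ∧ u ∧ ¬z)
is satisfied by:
  {z: False}


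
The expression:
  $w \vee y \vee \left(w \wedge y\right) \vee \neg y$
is always true.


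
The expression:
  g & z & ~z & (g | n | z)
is never true.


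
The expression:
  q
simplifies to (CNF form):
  q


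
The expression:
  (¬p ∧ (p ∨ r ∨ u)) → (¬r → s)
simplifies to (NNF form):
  p ∨ r ∨ s ∨ ¬u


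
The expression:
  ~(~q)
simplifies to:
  q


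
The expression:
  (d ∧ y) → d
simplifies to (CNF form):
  True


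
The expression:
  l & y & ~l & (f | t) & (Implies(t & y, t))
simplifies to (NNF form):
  False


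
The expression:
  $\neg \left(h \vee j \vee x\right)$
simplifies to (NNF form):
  $\neg h \wedge \neg j \wedge \neg x$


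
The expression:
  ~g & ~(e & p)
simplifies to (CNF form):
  ~g & (~e | ~p)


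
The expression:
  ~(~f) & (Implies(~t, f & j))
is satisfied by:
  {t: True, j: True, f: True}
  {t: True, f: True, j: False}
  {j: True, f: True, t: False}


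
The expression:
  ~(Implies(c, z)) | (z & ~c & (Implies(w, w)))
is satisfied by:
  {z: True, c: False}
  {c: True, z: False}


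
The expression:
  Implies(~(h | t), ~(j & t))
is always true.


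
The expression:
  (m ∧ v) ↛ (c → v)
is never true.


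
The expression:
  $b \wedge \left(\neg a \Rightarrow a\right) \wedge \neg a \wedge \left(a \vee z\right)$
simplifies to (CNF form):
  $\text{False}$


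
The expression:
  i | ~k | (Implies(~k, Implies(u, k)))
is always true.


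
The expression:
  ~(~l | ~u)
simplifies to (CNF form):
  l & u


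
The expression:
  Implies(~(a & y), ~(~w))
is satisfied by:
  {a: True, w: True, y: True}
  {a: True, w: True, y: False}
  {w: True, y: True, a: False}
  {w: True, y: False, a: False}
  {a: True, y: True, w: False}


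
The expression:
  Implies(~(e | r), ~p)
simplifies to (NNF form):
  e | r | ~p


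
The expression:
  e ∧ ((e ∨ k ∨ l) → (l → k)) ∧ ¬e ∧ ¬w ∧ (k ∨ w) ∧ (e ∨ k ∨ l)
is never true.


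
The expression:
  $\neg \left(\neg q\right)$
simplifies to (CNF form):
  $q$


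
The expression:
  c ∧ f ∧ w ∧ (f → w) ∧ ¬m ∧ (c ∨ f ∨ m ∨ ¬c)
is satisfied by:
  {c: True, w: True, f: True, m: False}


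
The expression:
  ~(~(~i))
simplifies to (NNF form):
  ~i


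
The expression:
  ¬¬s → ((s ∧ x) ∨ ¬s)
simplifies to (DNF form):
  x ∨ ¬s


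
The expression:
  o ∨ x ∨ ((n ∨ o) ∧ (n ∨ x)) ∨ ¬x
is always true.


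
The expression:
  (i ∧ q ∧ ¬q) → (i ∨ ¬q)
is always true.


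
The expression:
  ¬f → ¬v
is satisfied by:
  {f: True, v: False}
  {v: False, f: False}
  {v: True, f: True}


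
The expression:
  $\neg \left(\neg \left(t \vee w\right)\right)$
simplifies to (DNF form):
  $t \vee w$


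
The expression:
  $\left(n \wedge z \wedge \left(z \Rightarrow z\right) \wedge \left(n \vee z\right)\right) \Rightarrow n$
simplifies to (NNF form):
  $\text{True}$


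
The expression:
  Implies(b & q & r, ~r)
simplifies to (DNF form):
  ~b | ~q | ~r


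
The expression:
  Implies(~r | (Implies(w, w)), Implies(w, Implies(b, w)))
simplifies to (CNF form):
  True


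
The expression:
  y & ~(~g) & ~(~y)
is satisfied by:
  {g: True, y: True}


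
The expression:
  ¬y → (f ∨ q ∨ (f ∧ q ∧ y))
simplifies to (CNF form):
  f ∨ q ∨ y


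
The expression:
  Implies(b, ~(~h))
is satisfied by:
  {h: True, b: False}
  {b: False, h: False}
  {b: True, h: True}


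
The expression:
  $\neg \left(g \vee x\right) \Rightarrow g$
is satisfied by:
  {x: True, g: True}
  {x: True, g: False}
  {g: True, x: False}


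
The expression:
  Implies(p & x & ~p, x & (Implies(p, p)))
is always true.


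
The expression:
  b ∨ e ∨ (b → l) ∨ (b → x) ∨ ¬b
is always true.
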